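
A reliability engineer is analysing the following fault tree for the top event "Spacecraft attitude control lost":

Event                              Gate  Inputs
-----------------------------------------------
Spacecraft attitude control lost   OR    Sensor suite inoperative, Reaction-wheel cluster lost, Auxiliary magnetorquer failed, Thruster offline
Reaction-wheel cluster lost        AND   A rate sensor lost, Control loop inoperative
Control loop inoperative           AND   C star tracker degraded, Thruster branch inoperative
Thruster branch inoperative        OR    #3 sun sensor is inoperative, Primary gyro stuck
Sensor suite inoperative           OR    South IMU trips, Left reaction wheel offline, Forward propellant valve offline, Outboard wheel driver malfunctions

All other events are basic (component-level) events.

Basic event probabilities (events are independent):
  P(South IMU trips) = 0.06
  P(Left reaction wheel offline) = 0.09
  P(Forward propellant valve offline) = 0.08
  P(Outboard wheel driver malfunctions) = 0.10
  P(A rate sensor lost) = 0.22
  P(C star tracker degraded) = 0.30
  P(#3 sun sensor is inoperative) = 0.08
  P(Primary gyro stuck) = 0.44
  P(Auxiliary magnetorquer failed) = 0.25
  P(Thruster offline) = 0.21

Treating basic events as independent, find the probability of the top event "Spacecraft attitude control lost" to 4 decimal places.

P(Sensor suite inoperative) [OR] = 1 − (1−0.06) × (1−0.09) × (1−0.08) × (1−0.10) = 0.291729
P(Thruster branch inoperative) [OR] = 1 − (1−0.08) × (1−0.44) = 0.484800
P(Control loop inoperative) [AND] = 0.30 × 0.484800 = 0.145440
P(Reaction-wheel cluster lost) [AND] = 0.22 × 0.145440 = 0.031997
P(Spacecraft attitude control lost) [OR] = 1 − (1−0.291729) × (1−0.031997) × (1−0.25) × (1−0.21) = 0.593777
Rounded to 4 decimal places: P(Spacecraft attitude control lost) ≈ 0.5938.

0.5938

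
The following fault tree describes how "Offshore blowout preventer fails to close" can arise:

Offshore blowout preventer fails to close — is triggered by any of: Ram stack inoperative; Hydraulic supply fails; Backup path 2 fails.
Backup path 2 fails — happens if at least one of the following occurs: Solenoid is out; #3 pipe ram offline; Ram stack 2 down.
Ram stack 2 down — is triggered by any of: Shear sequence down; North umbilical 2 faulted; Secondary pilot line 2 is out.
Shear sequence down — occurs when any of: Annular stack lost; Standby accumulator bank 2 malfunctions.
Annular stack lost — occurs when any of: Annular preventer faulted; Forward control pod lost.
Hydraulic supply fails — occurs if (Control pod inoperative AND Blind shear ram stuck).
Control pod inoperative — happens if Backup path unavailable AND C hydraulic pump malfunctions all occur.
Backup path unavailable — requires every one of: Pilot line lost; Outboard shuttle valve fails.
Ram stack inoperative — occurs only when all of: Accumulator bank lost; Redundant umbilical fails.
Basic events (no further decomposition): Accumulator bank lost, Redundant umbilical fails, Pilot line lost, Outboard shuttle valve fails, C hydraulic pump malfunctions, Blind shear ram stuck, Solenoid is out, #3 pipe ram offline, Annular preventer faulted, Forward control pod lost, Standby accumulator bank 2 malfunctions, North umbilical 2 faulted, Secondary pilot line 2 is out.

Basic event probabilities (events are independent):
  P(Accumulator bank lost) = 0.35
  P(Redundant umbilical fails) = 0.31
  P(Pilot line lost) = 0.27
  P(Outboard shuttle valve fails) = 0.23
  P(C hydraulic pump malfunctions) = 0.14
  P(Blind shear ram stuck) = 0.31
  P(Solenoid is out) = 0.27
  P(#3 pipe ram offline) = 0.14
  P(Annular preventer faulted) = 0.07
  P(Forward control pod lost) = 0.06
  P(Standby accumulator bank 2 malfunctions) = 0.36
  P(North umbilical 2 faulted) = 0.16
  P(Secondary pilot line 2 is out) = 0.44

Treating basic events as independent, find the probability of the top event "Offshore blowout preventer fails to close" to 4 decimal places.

0.8531

P(Ram stack inoperative) [AND] = 0.35 × 0.31 = 0.108500
P(Backup path unavailable) [AND] = 0.27 × 0.23 = 0.062100
P(Control pod inoperative) [AND] = 0.062100 × 0.14 = 0.008694
P(Hydraulic supply fails) [AND] = 0.008694 × 0.31 = 0.002695
P(Annular stack lost) [OR] = 1 − (1−0.07) × (1−0.06) = 0.125800
P(Shear sequence down) [OR] = 1 − (1−0.125800) × (1−0.36) = 0.440512
P(Ram stack 2 down) [OR] = 1 − (1−0.440512) × (1−0.16) × (1−0.44) = 0.736817
P(Backup path 2 fails) [OR] = 1 − (1−0.27) × (1−0.14) × (1−0.736817) = 0.834774
P(Offshore blowout preventer fails to close) [OR] = 1 − (1−0.108500) × (1−0.002695) × (1−0.834774) = 0.853098
Rounded to 4 decimal places: P(Offshore blowout preventer fails to close) ≈ 0.8531.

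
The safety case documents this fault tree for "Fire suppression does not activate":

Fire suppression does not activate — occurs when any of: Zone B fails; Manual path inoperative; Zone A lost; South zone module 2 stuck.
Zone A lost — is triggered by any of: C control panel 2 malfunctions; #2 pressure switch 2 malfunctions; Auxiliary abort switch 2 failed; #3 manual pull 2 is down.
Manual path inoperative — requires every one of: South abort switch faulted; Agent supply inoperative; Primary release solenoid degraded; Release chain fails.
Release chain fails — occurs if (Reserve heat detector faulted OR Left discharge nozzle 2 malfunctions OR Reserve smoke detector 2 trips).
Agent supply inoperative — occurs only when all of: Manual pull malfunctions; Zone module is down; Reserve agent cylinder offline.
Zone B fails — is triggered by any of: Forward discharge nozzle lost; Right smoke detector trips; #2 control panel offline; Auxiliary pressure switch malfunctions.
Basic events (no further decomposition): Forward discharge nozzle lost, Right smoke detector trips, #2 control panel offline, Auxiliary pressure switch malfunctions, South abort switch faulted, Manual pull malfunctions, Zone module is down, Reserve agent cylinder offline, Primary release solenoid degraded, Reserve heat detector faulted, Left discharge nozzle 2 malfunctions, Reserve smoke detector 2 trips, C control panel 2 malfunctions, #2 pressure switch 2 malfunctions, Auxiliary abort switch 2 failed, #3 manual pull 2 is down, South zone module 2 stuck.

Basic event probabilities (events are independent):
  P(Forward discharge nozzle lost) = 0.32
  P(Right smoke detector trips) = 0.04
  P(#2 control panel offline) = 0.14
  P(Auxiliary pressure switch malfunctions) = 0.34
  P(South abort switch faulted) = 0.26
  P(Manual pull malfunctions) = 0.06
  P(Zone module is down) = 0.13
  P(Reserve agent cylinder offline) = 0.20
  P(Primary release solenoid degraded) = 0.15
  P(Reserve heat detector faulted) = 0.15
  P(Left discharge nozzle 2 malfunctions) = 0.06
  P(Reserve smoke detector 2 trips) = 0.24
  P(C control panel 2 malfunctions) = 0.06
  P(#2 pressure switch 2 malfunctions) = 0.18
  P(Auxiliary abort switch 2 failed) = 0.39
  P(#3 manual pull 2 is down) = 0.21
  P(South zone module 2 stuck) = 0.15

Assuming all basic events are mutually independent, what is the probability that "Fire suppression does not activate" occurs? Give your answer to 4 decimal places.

P(Zone B fails) [OR] = 1 − (1−0.32) × (1−0.04) × (1−0.14) × (1−0.34) = 0.629471
P(Agent supply inoperative) [AND] = 0.06 × 0.13 × 0.20 = 0.001560
P(Release chain fails) [OR] = 1 − (1−0.15) × (1−0.06) × (1−0.24) = 0.392760
P(Manual path inoperative) [AND] = 0.26 × 0.001560 × 0.15 × 0.392760 = 0.000024
P(Zone A lost) [OR] = 1 − (1−0.06) × (1−0.18) × (1−0.39) × (1−0.21) = 0.628551
P(Fire suppression does not activate) [OR] = 1 − (1−0.629471) × (1−0.000024) × (1−0.628551) × (1−0.15) = 0.883015
Rounded to 4 decimal places: P(Fire suppression does not activate) ≈ 0.8830.

0.8830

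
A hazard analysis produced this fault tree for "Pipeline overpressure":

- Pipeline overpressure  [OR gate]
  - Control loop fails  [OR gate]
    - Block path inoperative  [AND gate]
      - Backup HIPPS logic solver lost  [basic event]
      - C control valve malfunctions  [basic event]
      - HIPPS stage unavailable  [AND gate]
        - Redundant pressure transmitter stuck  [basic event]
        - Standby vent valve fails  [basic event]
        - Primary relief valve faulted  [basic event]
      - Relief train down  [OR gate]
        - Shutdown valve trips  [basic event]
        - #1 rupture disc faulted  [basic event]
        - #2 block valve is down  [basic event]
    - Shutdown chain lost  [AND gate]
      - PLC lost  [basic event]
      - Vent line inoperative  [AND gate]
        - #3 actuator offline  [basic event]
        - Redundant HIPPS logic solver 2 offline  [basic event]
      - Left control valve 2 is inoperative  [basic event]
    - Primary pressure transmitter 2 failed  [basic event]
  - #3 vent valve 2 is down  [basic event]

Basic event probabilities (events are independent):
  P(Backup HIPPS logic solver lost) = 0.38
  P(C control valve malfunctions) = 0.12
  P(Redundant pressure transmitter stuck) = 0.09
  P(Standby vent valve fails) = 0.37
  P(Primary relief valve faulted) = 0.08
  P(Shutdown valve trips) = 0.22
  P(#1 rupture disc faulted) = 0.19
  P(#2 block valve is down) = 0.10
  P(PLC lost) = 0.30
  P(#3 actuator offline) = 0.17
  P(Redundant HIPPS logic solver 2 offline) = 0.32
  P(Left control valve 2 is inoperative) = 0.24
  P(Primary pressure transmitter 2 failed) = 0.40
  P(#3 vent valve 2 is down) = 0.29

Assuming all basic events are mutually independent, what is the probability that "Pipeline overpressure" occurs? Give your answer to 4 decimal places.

0.5757

P(HIPPS stage unavailable) [AND] = 0.09 × 0.37 × 0.08 = 0.002664
P(Relief train down) [OR] = 1 − (1−0.22) × (1−0.19) × (1−0.10) = 0.431380
P(Block path inoperative) [AND] = 0.38 × 0.12 × 0.002664 × 0.431380 = 0.000052
P(Vent line inoperative) [AND] = 0.17 × 0.32 = 0.054400
P(Shutdown chain lost) [AND] = 0.30 × 0.054400 × 0.24 = 0.003917
P(Control loop fails) [OR] = 1 − (1−0.000052) × (1−0.003917) × (1−0.40) = 0.402381
P(Pipeline overpressure) [OR] = 1 − (1−0.402381) × (1−0.29) = 0.575691
Rounded to 4 decimal places: P(Pipeline overpressure) ≈ 0.5757.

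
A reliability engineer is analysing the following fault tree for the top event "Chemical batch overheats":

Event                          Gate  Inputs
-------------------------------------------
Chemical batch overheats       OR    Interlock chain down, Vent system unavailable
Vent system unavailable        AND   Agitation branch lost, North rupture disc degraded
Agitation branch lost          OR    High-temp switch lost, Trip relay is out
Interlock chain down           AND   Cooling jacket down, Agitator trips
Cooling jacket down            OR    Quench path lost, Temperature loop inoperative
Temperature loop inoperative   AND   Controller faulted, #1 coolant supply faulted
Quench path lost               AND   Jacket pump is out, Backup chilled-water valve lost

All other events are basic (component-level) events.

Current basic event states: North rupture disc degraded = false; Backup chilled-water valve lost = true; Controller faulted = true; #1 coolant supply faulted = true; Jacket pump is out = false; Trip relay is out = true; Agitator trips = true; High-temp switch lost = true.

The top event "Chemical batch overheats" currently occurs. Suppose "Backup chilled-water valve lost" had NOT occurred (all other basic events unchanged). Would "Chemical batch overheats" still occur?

Counterfactual: set "Backup chilled-water valve lost" to not occurred.
Quench path lost [AND]: Jacket pump is out=not, Backup chilled-water valve lost=not → not all inputs occur → does not occur.
Temperature loop inoperative [AND]: Controller faulted=occurs, #1 coolant supply faulted=occurs → all inputs occur → occurs.
Cooling jacket down [OR]: Quench path lost=not, Temperature loop inoperative=occurs → at least one input occurs → occurs.
Interlock chain down [AND]: Cooling jacket down=occurs, Agitator trips=occurs → all inputs occur → occurs.
Agitation branch lost [OR]: High-temp switch lost=occurs, Trip relay is out=occurs → at least one input occurs → occurs.
Vent system unavailable [AND]: Agitation branch lost=occurs, North rupture disc degraded=not → not all inputs occur → does not occur.
Chemical batch overheats [OR]: Interlock chain down=occurs, Vent system unavailable=not → at least one input occurs → occurs.

Yes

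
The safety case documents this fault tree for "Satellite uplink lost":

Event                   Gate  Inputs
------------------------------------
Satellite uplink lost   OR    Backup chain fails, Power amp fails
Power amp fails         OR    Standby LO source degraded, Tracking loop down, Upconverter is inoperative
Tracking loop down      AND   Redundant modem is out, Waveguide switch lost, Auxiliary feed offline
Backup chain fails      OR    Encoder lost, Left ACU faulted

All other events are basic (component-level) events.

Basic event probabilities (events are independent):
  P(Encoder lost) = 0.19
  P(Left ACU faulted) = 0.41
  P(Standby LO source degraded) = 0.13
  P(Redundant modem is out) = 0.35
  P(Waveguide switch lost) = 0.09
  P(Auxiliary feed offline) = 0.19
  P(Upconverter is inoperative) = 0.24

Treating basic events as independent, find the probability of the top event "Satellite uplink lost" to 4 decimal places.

0.6859

P(Backup chain fails) [OR] = 1 − (1−0.19) × (1−0.41) = 0.522100
P(Tracking loop down) [AND] = 0.35 × 0.09 × 0.19 = 0.005985
P(Power amp fails) [OR] = 1 − (1−0.13) × (1−0.005985) × (1−0.24) = 0.342757
P(Satellite uplink lost) [OR] = 1 − (1−0.522100) × (1−0.342757) = 0.685904
Rounded to 4 decimal places: P(Satellite uplink lost) ≈ 0.6859.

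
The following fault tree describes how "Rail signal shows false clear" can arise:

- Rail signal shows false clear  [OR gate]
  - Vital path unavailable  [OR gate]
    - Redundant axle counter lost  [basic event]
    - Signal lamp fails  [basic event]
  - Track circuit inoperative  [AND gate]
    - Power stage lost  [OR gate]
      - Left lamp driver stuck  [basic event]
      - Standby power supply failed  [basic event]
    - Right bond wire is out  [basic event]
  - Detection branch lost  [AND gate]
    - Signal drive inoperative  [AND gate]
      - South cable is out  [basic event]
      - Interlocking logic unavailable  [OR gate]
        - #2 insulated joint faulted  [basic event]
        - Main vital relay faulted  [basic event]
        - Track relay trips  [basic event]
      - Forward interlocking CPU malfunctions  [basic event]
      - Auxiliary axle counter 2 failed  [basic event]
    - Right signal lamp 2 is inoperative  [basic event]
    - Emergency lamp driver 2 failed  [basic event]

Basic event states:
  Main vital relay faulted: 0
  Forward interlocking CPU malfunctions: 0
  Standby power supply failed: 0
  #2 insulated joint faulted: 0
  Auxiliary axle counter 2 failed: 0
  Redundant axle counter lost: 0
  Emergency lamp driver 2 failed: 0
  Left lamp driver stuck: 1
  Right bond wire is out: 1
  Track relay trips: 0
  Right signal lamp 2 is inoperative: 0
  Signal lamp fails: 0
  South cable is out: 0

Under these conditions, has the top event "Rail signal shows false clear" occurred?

Yes

Vital path unavailable [OR]: Redundant axle counter lost=not, Signal lamp fails=not → no input occurs → does not occur.
Power stage lost [OR]: Left lamp driver stuck=occurs, Standby power supply failed=not → at least one input occurs → occurs.
Track circuit inoperative [AND]: Power stage lost=occurs, Right bond wire is out=occurs → all inputs occur → occurs.
Interlocking logic unavailable [OR]: #2 insulated joint faulted=not, Main vital relay faulted=not, Track relay trips=not → no input occurs → does not occur.
Signal drive inoperative [AND]: South cable is out=not, Interlocking logic unavailable=not, Forward interlocking CPU malfunctions=not, Auxiliary axle counter 2 failed=not → not all inputs occur → does not occur.
Detection branch lost [AND]: Signal drive inoperative=not, Right signal lamp 2 is inoperative=not, Emergency lamp driver 2 failed=not → not all inputs occur → does not occur.
Rail signal shows false clear [OR]: Vital path unavailable=not, Track circuit inoperative=occurs, Detection branch lost=not → at least one input occurs → occurs.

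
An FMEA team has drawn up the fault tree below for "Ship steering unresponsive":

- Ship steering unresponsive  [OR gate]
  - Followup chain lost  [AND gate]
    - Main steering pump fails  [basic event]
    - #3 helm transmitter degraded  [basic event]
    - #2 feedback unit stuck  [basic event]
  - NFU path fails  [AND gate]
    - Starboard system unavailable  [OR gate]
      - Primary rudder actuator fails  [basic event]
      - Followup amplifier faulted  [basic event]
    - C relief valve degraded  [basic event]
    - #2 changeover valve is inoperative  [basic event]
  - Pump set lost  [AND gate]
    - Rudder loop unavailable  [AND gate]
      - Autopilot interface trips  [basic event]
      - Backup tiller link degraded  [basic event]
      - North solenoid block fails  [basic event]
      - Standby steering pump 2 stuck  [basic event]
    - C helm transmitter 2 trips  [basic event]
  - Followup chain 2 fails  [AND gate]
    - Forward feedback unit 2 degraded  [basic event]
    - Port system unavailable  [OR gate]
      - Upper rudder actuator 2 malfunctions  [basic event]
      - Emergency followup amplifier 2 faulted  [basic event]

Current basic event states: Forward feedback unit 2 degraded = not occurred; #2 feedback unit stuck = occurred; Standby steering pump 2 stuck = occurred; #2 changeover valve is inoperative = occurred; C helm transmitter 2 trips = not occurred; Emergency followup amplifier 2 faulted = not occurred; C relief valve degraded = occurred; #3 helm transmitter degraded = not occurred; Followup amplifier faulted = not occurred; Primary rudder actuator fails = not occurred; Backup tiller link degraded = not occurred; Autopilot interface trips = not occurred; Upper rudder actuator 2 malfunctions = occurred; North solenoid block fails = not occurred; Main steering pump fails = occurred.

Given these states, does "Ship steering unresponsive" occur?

Followup chain lost [AND]: Main steering pump fails=occurs, #3 helm transmitter degraded=not, #2 feedback unit stuck=occurs → not all inputs occur → does not occur.
Starboard system unavailable [OR]: Primary rudder actuator fails=not, Followup amplifier faulted=not → no input occurs → does not occur.
NFU path fails [AND]: Starboard system unavailable=not, C relief valve degraded=occurs, #2 changeover valve is inoperative=occurs → not all inputs occur → does not occur.
Rudder loop unavailable [AND]: Autopilot interface trips=not, Backup tiller link degraded=not, North solenoid block fails=not, Standby steering pump 2 stuck=occurs → not all inputs occur → does not occur.
Pump set lost [AND]: Rudder loop unavailable=not, C helm transmitter 2 trips=not → not all inputs occur → does not occur.
Port system unavailable [OR]: Upper rudder actuator 2 malfunctions=occurs, Emergency followup amplifier 2 faulted=not → at least one input occurs → occurs.
Followup chain 2 fails [AND]: Forward feedback unit 2 degraded=not, Port system unavailable=occurs → not all inputs occur → does not occur.
Ship steering unresponsive [OR]: Followup chain lost=not, NFU path fails=not, Pump set lost=not, Followup chain 2 fails=not → no input occurs → does not occur.

No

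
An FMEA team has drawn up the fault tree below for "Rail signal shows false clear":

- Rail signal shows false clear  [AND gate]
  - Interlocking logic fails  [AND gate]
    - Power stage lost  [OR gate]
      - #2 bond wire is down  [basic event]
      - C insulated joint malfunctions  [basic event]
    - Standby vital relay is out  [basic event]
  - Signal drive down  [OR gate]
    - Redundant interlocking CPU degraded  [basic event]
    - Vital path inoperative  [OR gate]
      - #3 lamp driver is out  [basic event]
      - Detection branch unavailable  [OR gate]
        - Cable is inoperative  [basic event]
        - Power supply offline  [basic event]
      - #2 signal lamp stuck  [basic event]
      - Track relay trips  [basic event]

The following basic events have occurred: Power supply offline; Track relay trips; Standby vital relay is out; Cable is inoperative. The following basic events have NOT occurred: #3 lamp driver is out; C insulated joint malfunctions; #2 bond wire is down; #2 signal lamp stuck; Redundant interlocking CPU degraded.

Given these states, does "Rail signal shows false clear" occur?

No

Power stage lost [OR]: #2 bond wire is down=not, C insulated joint malfunctions=not → no input occurs → does not occur.
Interlocking logic fails [AND]: Power stage lost=not, Standby vital relay is out=occurs → not all inputs occur → does not occur.
Detection branch unavailable [OR]: Cable is inoperative=occurs, Power supply offline=occurs → at least one input occurs → occurs.
Vital path inoperative [OR]: #3 lamp driver is out=not, Detection branch unavailable=occurs, #2 signal lamp stuck=not, Track relay trips=occurs → at least one input occurs → occurs.
Signal drive down [OR]: Redundant interlocking CPU degraded=not, Vital path inoperative=occurs → at least one input occurs → occurs.
Rail signal shows false clear [AND]: Interlocking logic fails=not, Signal drive down=occurs → not all inputs occur → does not occur.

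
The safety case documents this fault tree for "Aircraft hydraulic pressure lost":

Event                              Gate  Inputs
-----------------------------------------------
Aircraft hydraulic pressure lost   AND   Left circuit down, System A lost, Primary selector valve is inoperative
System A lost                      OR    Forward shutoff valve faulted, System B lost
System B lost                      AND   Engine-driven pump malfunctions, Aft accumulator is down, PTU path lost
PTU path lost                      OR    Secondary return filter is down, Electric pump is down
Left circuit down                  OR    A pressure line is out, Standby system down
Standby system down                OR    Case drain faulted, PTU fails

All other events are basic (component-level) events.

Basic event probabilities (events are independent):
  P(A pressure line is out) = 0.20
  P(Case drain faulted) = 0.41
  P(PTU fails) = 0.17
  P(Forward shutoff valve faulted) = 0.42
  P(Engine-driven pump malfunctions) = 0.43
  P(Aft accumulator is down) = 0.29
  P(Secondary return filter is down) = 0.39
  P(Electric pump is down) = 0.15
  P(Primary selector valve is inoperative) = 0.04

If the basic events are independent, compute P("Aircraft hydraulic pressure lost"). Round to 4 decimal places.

P(Standby system down) [OR] = 1 − (1−0.41) × (1−0.17) = 0.510300
P(Left circuit down) [OR] = 1 − (1−0.20) × (1−0.510300) = 0.608240
P(PTU path lost) [OR] = 1 − (1−0.39) × (1−0.15) = 0.481500
P(System B lost) [AND] = 0.43 × 0.29 × 0.481500 = 0.060043
P(System A lost) [OR] = 1 − (1−0.42) × (1−0.060043) = 0.454825
P(Aircraft hydraulic pressure lost) [AND] = 0.608240 × 0.454825 × 0.04 = 0.011066
Rounded to 4 decimal places: P(Aircraft hydraulic pressure lost) ≈ 0.0111.

0.0111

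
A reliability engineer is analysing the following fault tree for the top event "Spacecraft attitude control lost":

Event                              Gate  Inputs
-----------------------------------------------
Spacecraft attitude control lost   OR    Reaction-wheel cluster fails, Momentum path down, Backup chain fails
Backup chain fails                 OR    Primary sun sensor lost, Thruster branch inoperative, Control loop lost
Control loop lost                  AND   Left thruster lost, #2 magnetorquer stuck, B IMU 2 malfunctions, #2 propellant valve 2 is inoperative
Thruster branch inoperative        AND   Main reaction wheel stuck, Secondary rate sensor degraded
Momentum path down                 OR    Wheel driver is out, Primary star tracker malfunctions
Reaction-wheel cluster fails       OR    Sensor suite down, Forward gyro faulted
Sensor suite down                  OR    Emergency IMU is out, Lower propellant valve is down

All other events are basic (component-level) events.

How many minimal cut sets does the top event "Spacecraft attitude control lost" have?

Sensor suite down [OR]: union of children's cut sets → 2 cut set(s).
Reaction-wheel cluster fails [OR]: union of children's cut sets → 3 cut set(s).
Momentum path down [OR]: union of children's cut sets → 2 cut set(s).
Thruster branch inoperative [AND]: one cut set from each child combined → 1 × 1 = 1 cut set(s).
Control loop lost [AND]: one cut set from each child combined → 1 × 1 × 1 × 1 = 1 cut set(s).
Backup chain fails [OR]: union of children's cut sets → 3 cut set(s).
Spacecraft attitude control lost [OR]: union of children's cut sets → 8 cut set(s).
Minimal cut sets: {Emergency IMU is out}; {Lower propellant valve is down}; {Forward gyro faulted}; {Wheel driver is out}; {Primary star tracker malfunctions}; {Primary sun sensor lost}; {Main reaction wheel stuck, Secondary rate sensor degraded}; {#2 magnetorquer stuck, #2 propellant valve 2 is inoperative, B IMU 2 malfunctions, Left thruster lost}.

8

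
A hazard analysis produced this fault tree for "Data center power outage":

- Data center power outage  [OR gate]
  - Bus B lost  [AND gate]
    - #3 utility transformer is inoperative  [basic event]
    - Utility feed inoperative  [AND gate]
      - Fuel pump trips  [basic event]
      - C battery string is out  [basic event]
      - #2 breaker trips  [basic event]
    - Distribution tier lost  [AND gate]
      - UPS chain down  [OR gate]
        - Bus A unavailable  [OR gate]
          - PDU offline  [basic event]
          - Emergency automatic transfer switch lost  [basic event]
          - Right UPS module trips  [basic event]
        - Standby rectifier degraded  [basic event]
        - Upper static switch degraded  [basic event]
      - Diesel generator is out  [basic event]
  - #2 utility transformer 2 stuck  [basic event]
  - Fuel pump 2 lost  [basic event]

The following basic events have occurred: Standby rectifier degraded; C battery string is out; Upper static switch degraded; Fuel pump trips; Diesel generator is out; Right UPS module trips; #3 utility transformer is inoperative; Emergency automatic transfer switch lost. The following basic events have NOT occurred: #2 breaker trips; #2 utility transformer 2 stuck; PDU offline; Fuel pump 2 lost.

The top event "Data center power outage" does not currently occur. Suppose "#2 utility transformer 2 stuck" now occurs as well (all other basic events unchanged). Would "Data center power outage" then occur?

Yes

Counterfactual: set "#2 utility transformer 2 stuck" to occurred.
Utility feed inoperative [AND]: Fuel pump trips=occurs, C battery string is out=occurs, #2 breaker trips=not → not all inputs occur → does not occur.
Bus A unavailable [OR]: PDU offline=not, Emergency automatic transfer switch lost=occurs, Right UPS module trips=occurs → at least one input occurs → occurs.
UPS chain down [OR]: Bus A unavailable=occurs, Standby rectifier degraded=occurs, Upper static switch degraded=occurs → at least one input occurs → occurs.
Distribution tier lost [AND]: UPS chain down=occurs, Diesel generator is out=occurs → all inputs occur → occurs.
Bus B lost [AND]: #3 utility transformer is inoperative=occurs, Utility feed inoperative=not, Distribution tier lost=occurs → not all inputs occur → does not occur.
Data center power outage [OR]: Bus B lost=not, #2 utility transformer 2 stuck=occurs, Fuel pump 2 lost=not → at least one input occurs → occurs.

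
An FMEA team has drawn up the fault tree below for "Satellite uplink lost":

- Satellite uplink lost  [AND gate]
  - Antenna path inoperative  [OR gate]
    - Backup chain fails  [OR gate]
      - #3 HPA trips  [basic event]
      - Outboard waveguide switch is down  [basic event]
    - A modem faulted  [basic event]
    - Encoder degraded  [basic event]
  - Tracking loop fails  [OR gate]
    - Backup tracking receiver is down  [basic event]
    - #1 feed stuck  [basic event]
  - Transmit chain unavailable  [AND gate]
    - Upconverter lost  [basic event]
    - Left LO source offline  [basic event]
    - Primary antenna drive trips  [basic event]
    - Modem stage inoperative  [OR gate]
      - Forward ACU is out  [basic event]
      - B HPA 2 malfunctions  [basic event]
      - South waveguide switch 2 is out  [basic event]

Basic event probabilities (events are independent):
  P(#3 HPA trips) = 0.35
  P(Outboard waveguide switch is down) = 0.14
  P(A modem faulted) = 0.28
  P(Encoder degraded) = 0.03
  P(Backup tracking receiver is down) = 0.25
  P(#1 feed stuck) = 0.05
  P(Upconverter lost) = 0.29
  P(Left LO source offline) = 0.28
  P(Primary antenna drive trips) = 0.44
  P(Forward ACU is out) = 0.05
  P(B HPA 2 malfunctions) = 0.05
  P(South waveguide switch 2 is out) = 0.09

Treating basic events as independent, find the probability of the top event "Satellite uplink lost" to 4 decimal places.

P(Backup chain fails) [OR] = 1 − (1−0.35) × (1−0.14) = 0.441000
P(Antenna path inoperative) [OR] = 1 − (1−0.441000) × (1−0.28) × (1−0.03) = 0.609594
P(Tracking loop fails) [OR] = 1 − (1−0.25) × (1−0.05) = 0.287500
P(Modem stage inoperative) [OR] = 1 − (1−0.05) × (1−0.05) × (1−0.09) = 0.178725
P(Transmit chain unavailable) [AND] = 0.29 × 0.28 × 0.44 × 0.178725 = 0.006385
P(Satellite uplink lost) [AND] = 0.609594 × 0.287500 × 0.006385 = 0.001119
Rounded to 4 decimal places: P(Satellite uplink lost) ≈ 0.0011.

0.0011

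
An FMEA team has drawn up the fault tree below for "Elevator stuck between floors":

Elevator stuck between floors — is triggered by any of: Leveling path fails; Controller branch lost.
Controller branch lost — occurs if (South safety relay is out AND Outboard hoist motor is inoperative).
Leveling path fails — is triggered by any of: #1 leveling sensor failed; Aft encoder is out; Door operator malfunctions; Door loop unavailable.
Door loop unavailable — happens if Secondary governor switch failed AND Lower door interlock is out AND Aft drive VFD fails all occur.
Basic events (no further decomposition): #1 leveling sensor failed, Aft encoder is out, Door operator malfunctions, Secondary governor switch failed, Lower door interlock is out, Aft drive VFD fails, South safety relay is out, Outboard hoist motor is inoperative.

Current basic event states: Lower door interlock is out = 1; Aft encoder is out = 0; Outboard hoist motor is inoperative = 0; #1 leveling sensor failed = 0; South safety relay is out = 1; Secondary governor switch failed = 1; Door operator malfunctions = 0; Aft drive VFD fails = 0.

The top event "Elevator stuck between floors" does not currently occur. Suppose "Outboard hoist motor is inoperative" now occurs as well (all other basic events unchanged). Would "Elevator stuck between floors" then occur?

Yes

Counterfactual: set "Outboard hoist motor is inoperative" to occurred.
Door loop unavailable [AND]: Secondary governor switch failed=occurs, Lower door interlock is out=occurs, Aft drive VFD fails=not → not all inputs occur → does not occur.
Leveling path fails [OR]: #1 leveling sensor failed=not, Aft encoder is out=not, Door operator malfunctions=not, Door loop unavailable=not → no input occurs → does not occur.
Controller branch lost [AND]: South safety relay is out=occurs, Outboard hoist motor is inoperative=occurs → all inputs occur → occurs.
Elevator stuck between floors [OR]: Leveling path fails=not, Controller branch lost=occurs → at least one input occurs → occurs.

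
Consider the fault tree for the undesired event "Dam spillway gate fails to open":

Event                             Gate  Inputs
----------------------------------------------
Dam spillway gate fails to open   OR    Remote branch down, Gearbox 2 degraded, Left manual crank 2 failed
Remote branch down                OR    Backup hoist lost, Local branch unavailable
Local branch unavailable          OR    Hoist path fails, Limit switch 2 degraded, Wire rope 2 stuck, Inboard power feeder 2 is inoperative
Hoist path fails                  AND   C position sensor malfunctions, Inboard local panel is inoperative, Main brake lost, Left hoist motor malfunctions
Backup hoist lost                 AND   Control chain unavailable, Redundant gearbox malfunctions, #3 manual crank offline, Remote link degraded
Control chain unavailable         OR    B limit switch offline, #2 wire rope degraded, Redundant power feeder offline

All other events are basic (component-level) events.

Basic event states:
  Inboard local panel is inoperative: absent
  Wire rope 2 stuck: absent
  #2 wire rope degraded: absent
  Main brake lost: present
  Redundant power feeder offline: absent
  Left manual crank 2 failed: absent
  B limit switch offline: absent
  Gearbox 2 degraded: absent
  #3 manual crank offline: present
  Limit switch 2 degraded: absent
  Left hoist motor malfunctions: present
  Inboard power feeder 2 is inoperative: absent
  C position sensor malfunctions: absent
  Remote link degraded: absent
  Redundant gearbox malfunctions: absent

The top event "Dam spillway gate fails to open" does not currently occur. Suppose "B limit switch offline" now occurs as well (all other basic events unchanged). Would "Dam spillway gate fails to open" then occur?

Counterfactual: set "B limit switch offline" to occurred.
Control chain unavailable [OR]: B limit switch offline=occurs, #2 wire rope degraded=not, Redundant power feeder offline=not → at least one input occurs → occurs.
Backup hoist lost [AND]: Control chain unavailable=occurs, Redundant gearbox malfunctions=not, #3 manual crank offline=occurs, Remote link degraded=not → not all inputs occur → does not occur.
Hoist path fails [AND]: C position sensor malfunctions=not, Inboard local panel is inoperative=not, Main brake lost=occurs, Left hoist motor malfunctions=occurs → not all inputs occur → does not occur.
Local branch unavailable [OR]: Hoist path fails=not, Limit switch 2 degraded=not, Wire rope 2 stuck=not, Inboard power feeder 2 is inoperative=not → no input occurs → does not occur.
Remote branch down [OR]: Backup hoist lost=not, Local branch unavailable=not → no input occurs → does not occur.
Dam spillway gate fails to open [OR]: Remote branch down=not, Gearbox 2 degraded=not, Left manual crank 2 failed=not → no input occurs → does not occur.

No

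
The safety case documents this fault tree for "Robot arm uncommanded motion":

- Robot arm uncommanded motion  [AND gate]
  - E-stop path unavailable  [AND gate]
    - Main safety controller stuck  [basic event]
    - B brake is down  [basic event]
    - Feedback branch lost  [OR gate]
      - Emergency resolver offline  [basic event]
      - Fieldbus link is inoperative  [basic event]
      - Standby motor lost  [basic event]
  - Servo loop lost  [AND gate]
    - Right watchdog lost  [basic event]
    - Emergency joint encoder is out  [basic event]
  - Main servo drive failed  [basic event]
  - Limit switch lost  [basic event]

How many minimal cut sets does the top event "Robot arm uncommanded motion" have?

3

Feedback branch lost [OR]: union of children's cut sets → 3 cut set(s).
E-stop path unavailable [AND]: one cut set from each child combined → 1 × 1 × 3 = 3 cut set(s).
Servo loop lost [AND]: one cut set from each child combined → 1 × 1 = 1 cut set(s).
Robot arm uncommanded motion [AND]: one cut set from each child combined → 3 × 1 × 1 × 1 = 3 cut set(s).
Minimal cut sets: {B brake is down, Emergency joint encoder is out, Emergency resolver offline, Limit switch lost, Main safety controller stuck, Main servo drive failed, Right watchdog lost}; {B brake is down, Emergency joint encoder is out, Fieldbus link is inoperative, Limit switch lost, Main safety controller stuck, Main servo drive failed, Right watchdog lost}; {B brake is down, Emergency joint encoder is out, Limit switch lost, Main safety controller stuck, Main servo drive failed, Right watchdog lost, Standby motor lost}.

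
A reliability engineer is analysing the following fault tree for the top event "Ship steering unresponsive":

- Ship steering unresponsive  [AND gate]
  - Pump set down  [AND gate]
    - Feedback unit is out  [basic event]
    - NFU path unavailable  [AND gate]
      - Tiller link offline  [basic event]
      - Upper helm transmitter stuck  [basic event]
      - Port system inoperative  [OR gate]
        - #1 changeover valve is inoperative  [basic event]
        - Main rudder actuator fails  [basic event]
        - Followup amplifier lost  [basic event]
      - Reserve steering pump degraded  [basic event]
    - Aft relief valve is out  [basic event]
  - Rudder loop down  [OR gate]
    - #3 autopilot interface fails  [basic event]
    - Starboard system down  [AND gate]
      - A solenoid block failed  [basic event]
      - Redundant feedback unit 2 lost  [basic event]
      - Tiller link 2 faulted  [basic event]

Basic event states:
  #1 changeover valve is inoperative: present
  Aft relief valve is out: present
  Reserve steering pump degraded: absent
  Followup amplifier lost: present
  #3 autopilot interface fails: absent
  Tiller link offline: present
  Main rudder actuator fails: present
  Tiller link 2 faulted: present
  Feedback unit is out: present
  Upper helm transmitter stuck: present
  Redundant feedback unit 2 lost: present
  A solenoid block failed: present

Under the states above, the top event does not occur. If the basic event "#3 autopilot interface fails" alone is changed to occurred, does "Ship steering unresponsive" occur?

Counterfactual: set "#3 autopilot interface fails" to occurred.
Port system inoperative [OR]: #1 changeover valve is inoperative=occurs, Main rudder actuator fails=occurs, Followup amplifier lost=occurs → at least one input occurs → occurs.
NFU path unavailable [AND]: Tiller link offline=occurs, Upper helm transmitter stuck=occurs, Port system inoperative=occurs, Reserve steering pump degraded=not → not all inputs occur → does not occur.
Pump set down [AND]: Feedback unit is out=occurs, NFU path unavailable=not, Aft relief valve is out=occurs → not all inputs occur → does not occur.
Starboard system down [AND]: A solenoid block failed=occurs, Redundant feedback unit 2 lost=occurs, Tiller link 2 faulted=occurs → all inputs occur → occurs.
Rudder loop down [OR]: #3 autopilot interface fails=occurs, Starboard system down=occurs → at least one input occurs → occurs.
Ship steering unresponsive [AND]: Pump set down=not, Rudder loop down=occurs → not all inputs occur → does not occur.

No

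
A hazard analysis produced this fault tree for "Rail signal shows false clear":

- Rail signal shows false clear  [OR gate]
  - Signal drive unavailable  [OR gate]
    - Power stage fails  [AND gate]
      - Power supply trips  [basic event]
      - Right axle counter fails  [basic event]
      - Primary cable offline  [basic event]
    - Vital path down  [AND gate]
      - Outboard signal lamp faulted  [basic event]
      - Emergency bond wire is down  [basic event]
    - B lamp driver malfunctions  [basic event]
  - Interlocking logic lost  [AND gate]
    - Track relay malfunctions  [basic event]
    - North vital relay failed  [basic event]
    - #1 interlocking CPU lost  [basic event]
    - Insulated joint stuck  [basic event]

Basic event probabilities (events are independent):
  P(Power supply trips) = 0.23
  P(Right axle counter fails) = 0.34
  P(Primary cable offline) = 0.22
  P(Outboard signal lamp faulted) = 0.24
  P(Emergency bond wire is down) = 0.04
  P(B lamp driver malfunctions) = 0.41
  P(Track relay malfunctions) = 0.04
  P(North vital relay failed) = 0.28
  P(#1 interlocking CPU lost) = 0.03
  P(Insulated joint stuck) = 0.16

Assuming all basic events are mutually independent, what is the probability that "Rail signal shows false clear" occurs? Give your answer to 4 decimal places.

0.4257

P(Power stage fails) [AND] = 0.23 × 0.34 × 0.22 = 0.017204
P(Vital path down) [AND] = 0.24 × 0.04 = 0.009600
P(Signal drive unavailable) [OR] = 1 − (1−0.017204) × (1−0.009600) × (1−0.41) = 0.425717
P(Interlocking logic lost) [AND] = 0.04 × 0.28 × 0.03 × 0.16 = 0.000054
P(Rail signal shows false clear) [OR] = 1 − (1−0.425717) × (1−0.000054) = 0.425748
Rounded to 4 decimal places: P(Rail signal shows false clear) ≈ 0.4257.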